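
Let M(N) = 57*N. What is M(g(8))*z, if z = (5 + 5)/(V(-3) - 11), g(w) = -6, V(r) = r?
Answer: 1710/7 ≈ 244.29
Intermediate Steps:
z = -5/7 (z = (5 + 5)/(-3 - 11) = 10/(-14) = 10*(-1/14) = -5/7 ≈ -0.71429)
M(g(8))*z = (57*(-6))*(-5/7) = -342*(-5/7) = 1710/7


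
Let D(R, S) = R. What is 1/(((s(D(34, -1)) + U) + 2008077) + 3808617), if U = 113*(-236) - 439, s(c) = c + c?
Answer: 1/5789655 ≈ 1.7272e-7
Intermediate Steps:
s(c) = 2*c
U = -27107 (U = -26668 - 439 = -27107)
1/(((s(D(34, -1)) + U) + 2008077) + 3808617) = 1/(((2*34 - 27107) + 2008077) + 3808617) = 1/(((68 - 27107) + 2008077) + 3808617) = 1/((-27039 + 2008077) + 3808617) = 1/(1981038 + 3808617) = 1/5789655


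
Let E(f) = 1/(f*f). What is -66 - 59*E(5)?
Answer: -1709/25 ≈ -68.360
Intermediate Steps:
E(f) = f⁻²
-66 - 59*E(5) = -66 - 59/5² = -66 - 59*1/25 = -66 - 59/25 = -1709/25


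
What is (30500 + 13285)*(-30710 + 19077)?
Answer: -509350905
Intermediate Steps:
(30500 + 13285)*(-30710 + 19077) = 43785*(-11633) = -509350905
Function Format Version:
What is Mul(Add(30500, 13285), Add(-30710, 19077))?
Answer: -509350905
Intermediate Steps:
Mul(Add(30500, 13285), Add(-30710, 19077)) = Mul(43785, -11633) = -509350905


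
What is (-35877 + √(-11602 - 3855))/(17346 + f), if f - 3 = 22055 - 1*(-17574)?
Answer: -35877/56978 + I*√15457/56978 ≈ -0.62966 + 0.002182*I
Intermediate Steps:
f = 39632 (f = 3 + (22055 - 1*(-17574)) = 3 + (22055 + 17574) = 3 + 39629 = 39632)
(-35877 + √(-11602 - 3855))/(17346 + f) = (-35877 + √(-11602 - 3855))/(17346 + 39632) = (-35877 + √(-15457))/56978 = (-35877 + I*√15457)*(1/56978) = -35877/56978 + I*√15457/56978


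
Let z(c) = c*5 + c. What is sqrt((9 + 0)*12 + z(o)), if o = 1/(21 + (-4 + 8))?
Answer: sqrt(2706)/5 ≈ 10.404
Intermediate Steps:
o = 1/25 (o = 1/(21 + 4) = 1/25 ≈ 0.040000)
z(c) = 6*c (z(c) = 5*c + c = 6*c)
sqrt((9 + 0)*12 + z(o)) = sqrt((9 + 0)*12 + 6*(1/25)) = sqrt(9*12 + 6/25) = sqrt(108 + 6/25) = sqrt(2706/25) = sqrt(2706)/5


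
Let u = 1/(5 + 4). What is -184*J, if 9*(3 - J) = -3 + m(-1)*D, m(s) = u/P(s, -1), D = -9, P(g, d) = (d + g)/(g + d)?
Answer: -5704/9 ≈ -633.78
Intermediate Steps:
P(g, d) = 1 (P(g, d) = (d + g)/(d + g) = 1)
u = ⅑ (u = 1/9 = ⅑ ≈ 0.11111)
m(s) = ⅑ (m(s) = (⅑)/1 = (⅑)*1 = ⅑)
J = 31/9 (J = 3 - (-3 + (⅑)*(-9))/9 = 3 - (-3 - 1)/9 = 3 - ⅑*(-4) = 3 + 4/9 = 31/9 ≈ 3.4444)
-184*J = -184*31/9 = -5704/9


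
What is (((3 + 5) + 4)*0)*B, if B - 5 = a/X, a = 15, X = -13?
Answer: 0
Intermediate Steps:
B = 50/13 (B = 5 + 15/(-13) = 5 + 15*(-1/13) = 5 - 15/13 = 50/13 ≈ 3.8462)
(((3 + 5) + 4)*0)*B = (((3 + 5) + 4)*0)*(50/13) = ((8 + 4)*0)*(50/13) = (12*0)*(50/13) = 0*(50/13) = 0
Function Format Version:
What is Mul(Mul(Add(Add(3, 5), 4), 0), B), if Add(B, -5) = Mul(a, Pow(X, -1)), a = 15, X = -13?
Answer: 0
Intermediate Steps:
B = Rational(50, 13) (B = Add(5, Mul(15, Pow(-13, -1))) = Add(5, Mul(15, Rational(-1, 13))) = Add(5, Rational(-15, 13)) = Rational(50, 13) ≈ 3.8462)
Mul(Mul(Add(Add(3, 5), 4), 0), B) = Mul(Mul(Add(Add(3, 5), 4), 0), Rational(50, 13)) = Mul(Mul(Add(8, 4), 0), Rational(50, 13)) = Mul(Mul(12, 0), Rational(50, 13)) = Mul(0, Rational(50, 13)) = 0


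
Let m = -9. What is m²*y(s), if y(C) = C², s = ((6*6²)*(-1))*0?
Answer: 0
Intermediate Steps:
s = 0 (s = ((6*36)*(-1))*0 = (216*(-1))*0 = -216*0 = 0)
m²*y(s) = (-9)²*0² = 81*0 = 0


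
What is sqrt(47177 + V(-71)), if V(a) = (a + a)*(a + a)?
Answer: sqrt(67341) ≈ 259.50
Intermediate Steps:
V(a) = 4*a**2 (V(a) = (2*a)*(2*a) = 4*a**2)
sqrt(47177 + V(-71)) = sqrt(47177 + 4*(-71)**2) = sqrt(47177 + 4*5041) = sqrt(47177 + 20164) = sqrt(67341)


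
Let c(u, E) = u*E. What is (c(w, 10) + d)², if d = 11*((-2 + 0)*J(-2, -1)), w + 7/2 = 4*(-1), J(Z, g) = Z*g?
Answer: 14161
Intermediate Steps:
w = -15/2 (w = -7/2 + 4*(-1) = -7/2 - 4 = -15/2 ≈ -7.5000)
c(u, E) = E*u
d = -44 (d = 11*((-2 + 0)*(-2*(-1))) = 11*(-2*2) = 11*(-4) = -44)
(c(w, 10) + d)² = (10*(-15/2) - 44)² = (-75 - 44)² = (-119)² = 14161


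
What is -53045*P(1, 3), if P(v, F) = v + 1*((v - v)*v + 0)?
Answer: -53045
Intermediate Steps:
P(v, F) = v (P(v, F) = v + 1*(0*v + 0) = v + 1*(0 + 0) = v + 1*0 = v + 0 = v)
-53045*P(1, 3) = -53045*1 = -53045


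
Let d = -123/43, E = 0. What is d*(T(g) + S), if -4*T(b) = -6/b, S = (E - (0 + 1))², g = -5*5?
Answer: -5781/2150 ≈ -2.6888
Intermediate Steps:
g = -25
S = 1 (S = (0 - (0 + 1))² = (0 - 1*1)² = (0 - 1)² = (-1)² = 1)
T(b) = 3/(2*b) (T(b) = -(-3)/(2*b) = 3/(2*b))
d = -123/43 (d = -123*1/43 = -123/43 ≈ -2.8605)
d*(T(g) + S) = -123*((3/2)/(-25) + 1)/43 = -123*((3/2)*(-1/25) + 1)/43 = -123*(-3/50 + 1)/43 = -123/43*47/50 = -5781/2150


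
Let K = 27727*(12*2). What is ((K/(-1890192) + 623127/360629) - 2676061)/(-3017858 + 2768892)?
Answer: 76006566131101719/7071236594479412 ≈ 10.749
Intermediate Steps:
K = 665448 (K = 27727*24 = 665448)
((K/(-1890192) + 623127/360629) - 2676061)/(-3017858 + 2768892) = ((665448/(-1890192) + 623127/360629) - 2676061)/(-3017858 + 2768892) = ((665448*(-1/1890192) + 623127*(1/360629)) - 2676061)/(-248966) = ((-27727/78758 + 623127/360629) - 2676061)*(-1/248966) = (39077075983/28402418782 - 2676061)*(-1/248966) = -76006566131101719/28402418782*(-1/248966) = 76006566131101719/7071236594479412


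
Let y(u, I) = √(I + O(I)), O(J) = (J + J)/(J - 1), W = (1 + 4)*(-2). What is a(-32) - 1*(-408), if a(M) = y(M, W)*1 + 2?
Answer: 410 + 3*I*√110/11 ≈ 410.0 + 2.8604*I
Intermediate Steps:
W = -10 (W = 5*(-2) = -10)
O(J) = 2*J/(-1 + J) (O(J) = (2*J)/(-1 + J) = 2*J/(-1 + J))
y(u, I) = √(I + 2*I/(-1 + I))
a(M) = 2 + 3*I*√110/11 (a(M) = √(-10*(1 - 10)/(-1 - 10))*1 + 2 = √(-10*(-9)/(-11))*1 + 2 = √(-10*(-1/11)*(-9))*1 + 2 = √(-90/11)*1 + 2 = (3*I*√110/11)*1 + 2 = 3*I*√110/11 + 2 = 2 + 3*I*√110/11)
a(-32) - 1*(-408) = (2 + 3*I*√110/11) - 1*(-408) = (2 + 3*I*√110/11) + 408 = 410 + 3*I*√110/11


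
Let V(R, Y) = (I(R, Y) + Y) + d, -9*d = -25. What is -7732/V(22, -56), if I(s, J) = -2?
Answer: 69588/497 ≈ 140.02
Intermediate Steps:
d = 25/9 (d = -1/9*(-25) = 25/9 ≈ 2.7778)
V(R, Y) = 7/9 + Y (V(R, Y) = (-2 + Y) + 25/9 = 7/9 + Y)
-7732/V(22, -56) = -7732/(7/9 - 56) = -7732/(-497/9) = -7732*(-9/497) = 69588/497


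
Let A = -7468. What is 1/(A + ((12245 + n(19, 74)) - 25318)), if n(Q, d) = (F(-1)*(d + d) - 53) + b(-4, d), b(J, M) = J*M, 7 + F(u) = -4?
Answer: -1/22518 ≈ -4.4409e-5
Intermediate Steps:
F(u) = -11 (F(u) = -7 - 4 = -11)
n(Q, d) = -53 - 26*d (n(Q, d) = (-11*(d + d) - 53) - 4*d = (-22*d - 53) - 4*d = (-53 - 22*d) - 4*d = -53 - 26*d)
1/(A + ((12245 + n(19, 74)) - 25318)) = 1/(-7468 + ((12245 + (-53 - 26*74)) - 25318)) = 1/(-7468 + ((12245 + (-53 - 1924)) - 25318)) = 1/(-7468 + ((12245 - 1977) - 25318)) = 1/(-7468 + (10268 - 25318)) = 1/(-7468 - 15050) = 1/(-22518) = -1/22518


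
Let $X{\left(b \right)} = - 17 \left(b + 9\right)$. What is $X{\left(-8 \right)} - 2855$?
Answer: $-2872$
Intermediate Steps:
$X{\left(b \right)} = -153 - 17 b$ ($X{\left(b \right)} = - 17 \left(9 + b\right) = -153 - 17 b$)
$X{\left(-8 \right)} - 2855 = \left(-153 - -136\right) - 2855 = \left(-153 + 136\right) - 2855 = -17 - 2855 = -2872$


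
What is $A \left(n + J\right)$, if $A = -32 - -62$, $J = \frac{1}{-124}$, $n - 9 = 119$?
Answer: $\frac{238065}{62} \approx 3839.8$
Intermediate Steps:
$n = 128$ ($n = 9 + 119 = 128$)
$J = - \frac{1}{124} \approx -0.0080645$
$A = 30$ ($A = -32 + 62 = 30$)
$A \left(n + J\right) = 30 \left(128 - \frac{1}{124}\right) = 30 \cdot \frac{15871}{124} = \frac{238065}{62}$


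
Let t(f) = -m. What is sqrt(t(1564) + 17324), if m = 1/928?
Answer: sqrt(932446918)/232 ≈ 131.62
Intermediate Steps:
m = 1/928 ≈ 0.0010776
t(f) = -1/928 (t(f) = -1*1/928 = -1/928)
sqrt(t(1564) + 17324) = sqrt(-1/928 + 17324) = sqrt(16076671/928) = sqrt(932446918)/232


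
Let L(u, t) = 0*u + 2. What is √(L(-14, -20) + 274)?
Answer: 2*√69 ≈ 16.613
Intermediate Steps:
L(u, t) = 2 (L(u, t) = 0 + 2 = 2)
√(L(-14, -20) + 274) = √(2 + 274) = √276 = 2*√69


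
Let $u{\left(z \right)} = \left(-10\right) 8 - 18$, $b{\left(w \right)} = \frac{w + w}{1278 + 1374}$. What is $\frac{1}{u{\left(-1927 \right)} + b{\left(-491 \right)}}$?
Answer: $- \frac{1326}{130439} \approx -0.010166$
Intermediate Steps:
$b{\left(w \right)} = \frac{w}{1326}$ ($b{\left(w \right)} = \frac{2 w}{2652} = 2 w \frac{1}{2652} = \frac{w}{1326}$)
$u{\left(z \right)} = -98$ ($u{\left(z \right)} = -80 - 18 = -98$)
$\frac{1}{u{\left(-1927 \right)} + b{\left(-491 \right)}} = \frac{1}{-98 + \frac{1}{1326} \left(-491\right)} = \frac{1}{-98 - \frac{491}{1326}} = \frac{1}{- \frac{130439}{1326}} = - \frac{1326}{130439}$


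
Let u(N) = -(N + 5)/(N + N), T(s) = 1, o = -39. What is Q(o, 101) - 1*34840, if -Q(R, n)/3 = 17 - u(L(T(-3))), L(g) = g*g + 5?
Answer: -139575/4 ≈ -34894.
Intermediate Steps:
L(g) = 5 + g**2 (L(g) = g**2 + 5 = 5 + g**2)
u(N) = -(5 + N)/(2*N)
Q(R, n) = -215/4 (Q(R, n) = -3*(17 - (-5 - (5 + 1**2))/(2*(5 + 1**2))) = -3*(17 - (-5 - (5 + 1))/(2*(5 + 1))) = -3*(17 - (-5 - 1*6)/(2*6)) = -3*(17 - (-5 - 6)/(2*6)) = -3*(17 - (-11)/(2*6)) = -3*(17 - 1*(-11/12)) = -3*(17 + 11/12) = -3*215/12 = -215/4)
Q(o, 101) - 1*34840 = -215/4 - 1*34840 = -215/4 - 34840 = -139575/4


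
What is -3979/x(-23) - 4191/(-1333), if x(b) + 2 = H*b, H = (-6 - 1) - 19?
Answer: -2806171/794468 ≈ -3.5321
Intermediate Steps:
H = -26 (H = -7 - 19 = -26)
x(b) = -2 - 26*b
-3979/x(-23) - 4191/(-1333) = -3979/(-2 - 26*(-23)) - 4191/(-1333) = -3979/(-2 + 598) - 4191*(-1/1333) = -3979/596 + 4191/1333 = -2806171/794468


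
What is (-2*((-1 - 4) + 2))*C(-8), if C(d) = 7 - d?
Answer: 90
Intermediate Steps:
(-2*((-1 - 4) + 2))*C(-8) = (-2*((-1 - 4) + 2))*(7 - 1*(-8)) = (-2*(-5 + 2))*(7 + 8) = -2*(-3)*15 = 6*15 = 90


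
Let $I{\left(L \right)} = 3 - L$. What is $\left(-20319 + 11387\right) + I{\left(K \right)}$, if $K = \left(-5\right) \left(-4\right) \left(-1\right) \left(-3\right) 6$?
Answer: $-9289$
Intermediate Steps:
$K = 360$ ($K = 20 \cdot 3 \cdot 6 = 20 \cdot 18 = 360$)
$\left(-20319 + 11387\right) + I{\left(K \right)} = \left(-20319 + 11387\right) + \left(3 - 360\right) = -8932 + \left(3 - 360\right) = -8932 - 357 = -9289$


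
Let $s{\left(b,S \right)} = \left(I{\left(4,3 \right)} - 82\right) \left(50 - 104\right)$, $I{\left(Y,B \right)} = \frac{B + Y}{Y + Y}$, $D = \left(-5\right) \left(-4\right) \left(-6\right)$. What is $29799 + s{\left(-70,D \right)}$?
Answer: $\frac{136719}{4} \approx 34180.0$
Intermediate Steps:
$D = -120$ ($D = 20 \left(-6\right) = -120$)
$I{\left(Y,B \right)} = \frac{B + Y}{2 Y}$
$s{\left(b,S \right)} = \frac{17523}{4}$ ($s{\left(b,S \right)} = \left(\frac{3 + 4}{2 \cdot 4} - 82\right) \left(50 - 104\right) = \left(\frac{1}{2} \cdot \frac{1}{4} \cdot 7 - 82\right) \left(-54\right) = \left(\frac{7}{8} - 82\right) \left(-54\right) = \left(- \frac{649}{8}\right) \left(-54\right) = \frac{17523}{4}$)
$29799 + s{\left(-70,D \right)} = 29799 + \frac{17523}{4} = \frac{136719}{4}$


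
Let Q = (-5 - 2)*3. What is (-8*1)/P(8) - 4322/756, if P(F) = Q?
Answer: -2017/378 ≈ -5.3360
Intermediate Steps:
Q = -21 (Q = -7*3 = -21)
P(F) = -21
(-8*1)/P(8) - 4322/756 = -8*1/(-21) - 4322/756 = -8*(-1/21) - 4322*1/756 = 8/21 - 2161/378 = -2017/378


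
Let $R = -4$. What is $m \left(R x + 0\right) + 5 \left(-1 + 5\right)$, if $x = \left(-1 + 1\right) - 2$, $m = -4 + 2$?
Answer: $4$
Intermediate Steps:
$m = -2$
$x = -2$ ($x = 0 - 2 = -2$)
$m \left(R x + 0\right) + 5 \left(-1 + 5\right) = - 2 \left(\left(-4\right) \left(-2\right) + 0\right) + 5 \left(-1 + 5\right) = - 2 \left(8 + 0\right) + 5 \cdot 4 = \left(-2\right) 8 + 20 = -16 + 20 = 4$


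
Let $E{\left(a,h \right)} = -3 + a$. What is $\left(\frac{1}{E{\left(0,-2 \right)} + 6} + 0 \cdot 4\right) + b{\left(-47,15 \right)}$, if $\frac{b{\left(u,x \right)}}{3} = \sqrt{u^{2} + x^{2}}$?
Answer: $\frac{1}{3} + 3 \sqrt{2434} \approx 148.34$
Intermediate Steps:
$b{\left(u,x \right)} = 3 \sqrt{u^{2} + x^{2}}$
$\left(\frac{1}{E{\left(0,-2 \right)} + 6} + 0 \cdot 4\right) + b{\left(-47,15 \right)} = \left(\frac{1}{\left(-3 + 0\right) + 6} + 0 \cdot 4\right) + 3 \sqrt{\left(-47\right)^{2} + 15^{2}} = \left(\frac{1}{-3 + 6} + 0\right) + 3 \sqrt{2209 + 225} = \left(\frac{1}{3} + 0\right) + 3 \sqrt{2434} = \frac{1}{3} + 3 \sqrt{2434}$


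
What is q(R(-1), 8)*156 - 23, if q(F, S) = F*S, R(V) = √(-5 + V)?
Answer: -23 + 1248*I*√6 ≈ -23.0 + 3057.0*I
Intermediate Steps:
q(R(-1), 8)*156 - 23 = (√(-5 - 1)*8)*156 - 23 = (√(-6)*8)*156 - 23 = ((I*√6)*8)*156 - 23 = (8*I*√6)*156 - 23 = 1248*I*√6 - 23 = -23 + 1248*I*√6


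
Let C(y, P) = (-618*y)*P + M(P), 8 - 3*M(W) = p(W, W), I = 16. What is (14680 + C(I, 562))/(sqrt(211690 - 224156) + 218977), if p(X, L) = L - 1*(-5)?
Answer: -3641081016199/143852816985 + 16627687*I*sqrt(12466)/143852816985 ≈ -25.311 + 0.012906*I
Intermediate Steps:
p(X, L) = 5 + L (p(X, L) = L + 5 = 5 + L)
M(W) = 1 - W/3 (M(W) = 8/3 - (5 + W)/3 = 8/3 + (-5/3 - W/3) = 1 - W/3)
C(y, P) = 1 - P/3 - 618*P*y (C(y, P) = (-618*y)*P + (1 - P/3) = -618*P*y + (1 - P/3) = 1 - P/3 - 618*P*y)
(14680 + C(I, 562))/(sqrt(211690 - 224156) + 218977) = (14680 + (1 - 1/3*562 - 618*562*16))/(sqrt(211690 - 224156) + 218977) = (14680 + (1 - 562/3 - 5557056))/(sqrt(-12466) + 218977) = (14680 - 16671727/3)/(I*sqrt(12466) + 218977) = -16627687/(3*(218977 + I*sqrt(12466)))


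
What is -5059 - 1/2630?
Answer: -13305171/2630 ≈ -5059.0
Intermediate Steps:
-5059 - 1/2630 = -13305171/2630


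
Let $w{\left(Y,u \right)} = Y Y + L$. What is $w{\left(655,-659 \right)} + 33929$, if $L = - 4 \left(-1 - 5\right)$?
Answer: $462978$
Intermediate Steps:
$L = 24$ ($L = \left(-4\right) \left(-6\right) = 24$)
$w{\left(Y,u \right)} = 24 + Y^{2}$ ($w{\left(Y,u \right)} = Y Y + 24 = Y^{2} + 24 = 24 + Y^{2}$)
$w{\left(655,-659 \right)} + 33929 = \left(24 + 655^{2}\right) + 33929 = \left(24 + 429025\right) + 33929 = 429049 + 33929 = 462978$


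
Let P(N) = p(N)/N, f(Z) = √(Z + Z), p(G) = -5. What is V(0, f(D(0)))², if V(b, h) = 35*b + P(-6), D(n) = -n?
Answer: 25/36 ≈ 0.69444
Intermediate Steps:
f(Z) = √2*√Z (f(Z) = √(2*Z) = √2*√Z)
P(N) = -5/N
V(b, h) = ⅚ + 35*b (V(b, h) = 35*b - 5/(-6) = 35*b - 5*(-⅙) = 35*b + ⅚ = ⅚ + 35*b)
V(0, f(D(0)))² = (⅚ + 35*0)² = (⅚ + 0)² = (⅚)² = 25/36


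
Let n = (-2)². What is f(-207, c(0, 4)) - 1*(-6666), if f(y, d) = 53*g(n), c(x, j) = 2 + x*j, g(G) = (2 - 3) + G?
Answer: 6825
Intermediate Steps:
n = 4
g(G) = -1 + G
c(x, j) = 2 + j*x
f(y, d) = 159 (f(y, d) = 53*(-1 + 4) = 53*3 = 159)
f(-207, c(0, 4)) - 1*(-6666) = 159 - 1*(-6666) = 159 + 6666 = 6825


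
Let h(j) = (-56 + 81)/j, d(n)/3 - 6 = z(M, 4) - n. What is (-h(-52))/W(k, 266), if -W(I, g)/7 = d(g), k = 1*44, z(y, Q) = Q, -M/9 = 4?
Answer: 25/279552 ≈ 8.9429e-5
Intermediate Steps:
M = -36 (M = -9*4 = -36)
d(n) = 30 - 3*n (d(n) = 18 + 3*(4 - n) = 18 + (12 - 3*n) = 30 - 3*n)
h(j) = 25/j
k = 44
W(I, g) = -210 + 21*g (W(I, g) = -7*(30 - 3*g) = -210 + 21*g)
(-h(-52))/W(k, 266) = (-25/(-52))/(-210 + 21*266) = (-25*(-1)/52)/(-210 + 5586) = -1*(-25/52)/5376 = (25/52)*(1/5376) = 25/279552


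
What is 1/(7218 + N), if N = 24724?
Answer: 1/31942 ≈ 3.1307e-5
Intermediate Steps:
1/(7218 + N) = 1/(7218 + 24724) = 1/31942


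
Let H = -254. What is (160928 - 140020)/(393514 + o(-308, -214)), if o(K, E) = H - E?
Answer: 10454/196737 ≈ 0.053137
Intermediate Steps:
o(K, E) = -254 - E
(160928 - 140020)/(393514 + o(-308, -214)) = (160928 - 140020)/(393514 + (-254 - 1*(-214))) = 20908/(393514 + (-254 + 214)) = 20908/(393514 - 40) = 20908/393474 = 20908*(1/393474) = 10454/196737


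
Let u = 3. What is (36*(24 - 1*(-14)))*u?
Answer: 4104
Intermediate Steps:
(36*(24 - 1*(-14)))*u = (36*(24 - 1*(-14)))*3 = (36*(24 + 14))*3 = (36*38)*3 = 1368*3 = 4104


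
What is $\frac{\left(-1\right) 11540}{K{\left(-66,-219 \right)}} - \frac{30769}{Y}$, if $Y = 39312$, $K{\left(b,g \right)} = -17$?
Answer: $\frac{453137407}{668304} \approx 678.04$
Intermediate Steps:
$\frac{\left(-1\right) 11540}{K{\left(-66,-219 \right)}} - \frac{30769}{Y} = \frac{\left(-1\right) 11540}{-17} - \frac{30769}{39312} = \left(-11540\right) \left(- \frac{1}{17}\right) - \frac{30769}{39312} = \frac{11540}{17} - \frac{30769}{39312} = \frac{453137407}{668304}$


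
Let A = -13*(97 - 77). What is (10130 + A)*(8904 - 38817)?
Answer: -295241310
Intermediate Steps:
A = -260 (A = -13*20 = -260)
(10130 + A)*(8904 - 38817) = (10130 - 260)*(8904 - 38817) = 9870*(-29913) = -295241310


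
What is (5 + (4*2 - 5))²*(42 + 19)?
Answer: 3904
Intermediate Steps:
(5 + (4*2 - 5))²*(42 + 19) = (5 + (8 - 5))²*61 = (5 + 3)²*61 = 8²*61 = 64*61 = 3904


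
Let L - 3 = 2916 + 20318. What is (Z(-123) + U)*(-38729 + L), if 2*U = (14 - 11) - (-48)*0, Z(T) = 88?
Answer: -1386534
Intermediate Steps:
L = 23237 (L = 3 + (2916 + 20318) = 3 + 23234 = 23237)
U = 3/2 (U = ((14 - 11) - (-48)*0)/2 = (3 - 24*0)/2 = (3 + 0)/2 = (½)*3 = 3/2 ≈ 1.5000)
(Z(-123) + U)*(-38729 + L) = (88 + 3/2)*(-38729 + 23237) = (179/2)*(-15492) = -1386534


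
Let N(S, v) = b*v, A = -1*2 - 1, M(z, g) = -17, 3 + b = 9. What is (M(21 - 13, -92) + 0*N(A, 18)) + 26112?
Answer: 26095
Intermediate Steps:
b = 6 (b = -3 + 9 = 6)
A = -3 (A = -2 - 1 = -3)
N(S, v) = 6*v
(M(21 - 13, -92) + 0*N(A, 18)) + 26112 = (-17 + 0*(6*18)) + 26112 = (-17 + 0*108) + 26112 = (-17 + 0) + 26112 = -17 + 26112 = 26095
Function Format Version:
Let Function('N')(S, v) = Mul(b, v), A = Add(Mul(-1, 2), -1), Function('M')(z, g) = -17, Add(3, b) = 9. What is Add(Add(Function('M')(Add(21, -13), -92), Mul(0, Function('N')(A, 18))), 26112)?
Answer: 26095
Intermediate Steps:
b = 6 (b = Add(-3, 9) = 6)
A = -3 (A = Add(-2, -1) = -3)
Function('N')(S, v) = Mul(6, v)
Add(Add(Function('M')(Add(21, -13), -92), Mul(0, Function('N')(A, 18))), 26112) = Add(Add(-17, Mul(0, Mul(6, 18))), 26112) = Add(Add(-17, Mul(0, 108)), 26112) = Add(Add(-17, 0), 26112) = Add(-17, 26112) = 26095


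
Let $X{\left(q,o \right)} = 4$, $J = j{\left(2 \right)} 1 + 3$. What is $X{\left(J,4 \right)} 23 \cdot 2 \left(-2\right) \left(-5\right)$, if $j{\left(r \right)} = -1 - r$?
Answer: $1840$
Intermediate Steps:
$J = 0$ ($J = \left(-1 - 2\right) 1 + 3 = \left(-3\right) 1 + 3 = -3 + 3 = 0$)
$X{\left(J,4 \right)} 23 \cdot 2 \left(-2\right) \left(-5\right) = 4 \cdot 23 \cdot 2 \left(-2\right) \left(-5\right) = 92 \left(\left(-4\right) \left(-5\right)\right) = 92 \cdot 20 = 1840$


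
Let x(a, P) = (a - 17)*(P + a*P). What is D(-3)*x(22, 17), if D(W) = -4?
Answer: -7820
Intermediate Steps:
x(a, P) = (-17 + a)*(P + P*a)
D(-3)*x(22, 17) = -68*(-17 + 22² - 16*22) = -68*(-17 + 484 - 352) = -68*115 = -4*1955 = -7820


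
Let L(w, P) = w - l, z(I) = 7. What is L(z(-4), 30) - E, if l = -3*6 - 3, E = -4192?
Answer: 4220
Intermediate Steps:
l = -21 (l = -18 - 3 = -21)
L(w, P) = 21 + w (L(w, P) = w - 1*(-21) = w + 21 = 21 + w)
L(z(-4), 30) - E = (21 + 7) - 1*(-4192) = 28 + 4192 = 4220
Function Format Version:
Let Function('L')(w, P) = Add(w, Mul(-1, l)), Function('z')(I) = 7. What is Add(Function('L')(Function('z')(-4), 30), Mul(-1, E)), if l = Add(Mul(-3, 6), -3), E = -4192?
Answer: 4220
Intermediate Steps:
l = -21 (l = Add(-18, -3) = -21)
Function('L')(w, P) = Add(21, w) (Function('L')(w, P) = Add(w, Mul(-1, -21)) = Add(w, 21) = Add(21, w))
Add(Function('L')(Function('z')(-4), 30), Mul(-1, E)) = Add(Add(21, 7), Mul(-1, -4192)) = Add(28, 4192) = 4220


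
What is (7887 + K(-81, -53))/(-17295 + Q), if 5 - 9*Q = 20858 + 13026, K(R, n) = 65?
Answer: -11928/31589 ≈ -0.37760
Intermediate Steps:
Q = -11293/3 (Q = 5/9 - (20858 + 13026)/9 = 5/9 - ⅑*33884 = 5/9 - 33884/9 = -11293/3 ≈ -3764.3)
(7887 + K(-81, -53))/(-17295 + Q) = (7887 + 65)/(-17295 - 11293/3) = 7952/(-63178/3) = 7952*(-3/63178) = -11928/31589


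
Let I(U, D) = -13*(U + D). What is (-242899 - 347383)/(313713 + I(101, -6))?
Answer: -295141/156239 ≈ -1.8890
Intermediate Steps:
I(U, D) = -13*D - 13*U (I(U, D) = -13*(D + U) = -13*D - 13*U)
(-242899 - 347383)/(313713 + I(101, -6)) = (-242899 - 347383)/(313713 + (-13*(-6) - 13*101)) = -590282/(313713 + (78 - 1313)) = -590282/(313713 - 1235) = -590282/312478 = -590282*1/312478 = -295141/156239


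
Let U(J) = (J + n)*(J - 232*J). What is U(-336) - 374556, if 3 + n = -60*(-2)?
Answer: -17372460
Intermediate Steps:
n = 117 (n = -3 - 60*(-2) = -3 + 120 = 117)
U(J) = -231*J*(117 + J) (U(J) = (J + 117)*(J - 232*J) = (117 + J)*(-231*J) = -231*J*(117 + J))
U(-336) - 374556 = -231*(-336)*(117 - 336) - 374556 = -231*(-336)*(-219) - 374556 = -16997904 - 374556 = -17372460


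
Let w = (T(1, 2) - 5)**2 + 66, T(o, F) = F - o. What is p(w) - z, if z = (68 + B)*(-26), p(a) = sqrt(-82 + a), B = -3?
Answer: 1690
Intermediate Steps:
w = 82 (w = ((2 - 1*1) - 5)**2 + 66 = ((2 - 1) - 5)**2 + 66 = (1 - 5)**2 + 66 = (-4)**2 + 66 = 16 + 66 = 82)
z = -1690 (z = (68 - 3)*(-26) = 65*(-26) = -1690)
p(w) - z = sqrt(-82 + 82) - 1*(-1690) = sqrt(0) + 1690 = 0 + 1690 = 1690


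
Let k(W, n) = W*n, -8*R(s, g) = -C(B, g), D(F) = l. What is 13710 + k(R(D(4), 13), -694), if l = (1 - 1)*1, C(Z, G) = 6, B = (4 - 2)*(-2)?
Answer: 26379/2 ≈ 13190.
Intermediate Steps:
B = -4 (B = 2*(-2) = -4)
l = 0 (l = 0*1 = 0)
D(F) = 0
R(s, g) = 3/4 (R(s, g) = -(-1)*6/8 = -1/8*(-6) = 3/4)
13710 + k(R(D(4), 13), -694) = 13710 + (3/4)*(-694) = 13710 - 1041/2 = 26379/2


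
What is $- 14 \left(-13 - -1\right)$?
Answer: $168$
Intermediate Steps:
$- 14 \left(-13 - -1\right) = - 14 \left(-13 + 1\right) = \left(-14\right) \left(-12\right) = 168$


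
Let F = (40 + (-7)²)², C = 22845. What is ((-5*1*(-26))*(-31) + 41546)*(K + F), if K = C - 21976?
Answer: 329765640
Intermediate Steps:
F = 7921 (F = (40 + 49)² = 89² = 7921)
K = 869 (K = 22845 - 21976 = 869)
((-5*1*(-26))*(-31) + 41546)*(K + F) = ((-5*1*(-26))*(-31) + 41546)*(869 + 7921) = (-5*(-26)*(-31) + 41546)*8790 = (130*(-31) + 41546)*8790 = (-4030 + 41546)*8790 = 37516*8790 = 329765640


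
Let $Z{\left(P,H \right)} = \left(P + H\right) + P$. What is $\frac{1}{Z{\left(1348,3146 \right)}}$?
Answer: $\frac{1}{5842} \approx 0.00017117$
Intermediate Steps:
$Z{\left(P,H \right)} = H + 2 P$ ($Z{\left(P,H \right)} = \left(H + P\right) + P = H + 2 P$)
$\frac{1}{Z{\left(1348,3146 \right)}} = \frac{1}{3146 + 2 \cdot 1348} = \frac{1}{3146 + 2696} = \frac{1}{5842}$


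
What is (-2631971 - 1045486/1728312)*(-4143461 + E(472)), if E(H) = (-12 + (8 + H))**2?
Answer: 8925873156437049703/864156 ≈ 1.0329e+13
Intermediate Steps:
E(H) = (-4 + H)**2
(-2631971 - 1045486/1728312)*(-4143461 + E(472)) = (-2631971 - 1045486/1728312)*(-4143461 + (-4 + 472)**2) = (-2631971 - 1045486*1/1728312)*(-4143461 + 468**2) = (-2631971 - 522743/864156)*(-4143461 + 219024) = -2274434054219/864156*(-3924437) = 8925873156437049703/864156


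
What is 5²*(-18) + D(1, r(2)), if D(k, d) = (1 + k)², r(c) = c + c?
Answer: -446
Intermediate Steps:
r(c) = 2*c
5²*(-18) + D(1, r(2)) = 5²*(-18) + (1 + 1)² = 25*(-18) + 2² = -450 + 4 = -446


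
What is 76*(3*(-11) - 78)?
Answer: -8436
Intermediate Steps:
76*(3*(-11) - 78) = 76*(-33 - 78) = 76*(-111) = -8436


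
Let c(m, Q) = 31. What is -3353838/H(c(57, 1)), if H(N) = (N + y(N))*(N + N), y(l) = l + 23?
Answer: -1676919/2635 ≈ -636.40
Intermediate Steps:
y(l) = 23 + l
H(N) = 2*N*(23 + 2*N) (H(N) = (N + (23 + N))*(N + N) = (23 + 2*N)*(2*N) = 2*N*(23 + 2*N))
-3353838/H(c(57, 1)) = -3353838*1/(62*(23 + 2*31)) = -3353838*1/(62*(23 + 62)) = -3353838/(2*31*85) = -3353838/5270 = -3353838*1/5270 = -1676919/2635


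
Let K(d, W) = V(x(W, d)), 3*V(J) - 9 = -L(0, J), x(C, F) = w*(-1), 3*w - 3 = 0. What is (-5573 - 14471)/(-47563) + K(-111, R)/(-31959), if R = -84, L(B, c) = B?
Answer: 213481169/506688639 ≈ 0.42133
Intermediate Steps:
w = 1 (w = 1 + (⅓)*0 = 1 + 0 = 1)
x(C, F) = -1 (x(C, F) = 1*(-1) = -1)
V(J) = 3 (V(J) = 3 + (-1*0)/3 = 3 + (⅓)*0 = 3 + 0 = 3)
K(d, W) = 3
(-5573 - 14471)/(-47563) + K(-111, R)/(-31959) = (-5573 - 14471)/(-47563) + 3/(-31959) = -20044*(-1/47563) + 3*(-1/31959) = 20044/47563 - 1/10653 = 213481169/506688639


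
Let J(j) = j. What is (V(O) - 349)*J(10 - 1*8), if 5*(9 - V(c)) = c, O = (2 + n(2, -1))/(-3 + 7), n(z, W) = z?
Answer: -3402/5 ≈ -680.40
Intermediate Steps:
O = 1 (O = (2 + 2)/(-3 + 7) = 4/4 = 4*(¼) = 1)
V(c) = 9 - c/5
(V(O) - 349)*J(10 - 1*8) = ((9 - ⅕*1) - 349)*(10 - 1*8) = ((9 - ⅕) - 349)*(10 - 8) = (44/5 - 349)*2 = -1701/5*2 = -3402/5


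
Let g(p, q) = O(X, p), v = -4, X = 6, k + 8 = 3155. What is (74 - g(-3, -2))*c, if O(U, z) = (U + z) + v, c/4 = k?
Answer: 944100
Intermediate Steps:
k = 3147 (k = -8 + 3155 = 3147)
c = 12588 (c = 4*3147 = 12588)
O(U, z) = -4 + U + z (O(U, z) = (U + z) - 4 = -4 + U + z)
g(p, q) = 2 + p (g(p, q) = -4 + 6 + p = 2 + p)
(74 - g(-3, -2))*c = (74 - (2 - 3))*12588 = (74 - 1*(-1))*12588 = (74 + 1)*12588 = 75*12588 = 944100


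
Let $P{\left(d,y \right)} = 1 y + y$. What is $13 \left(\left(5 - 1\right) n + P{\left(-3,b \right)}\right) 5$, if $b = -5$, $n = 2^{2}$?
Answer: $390$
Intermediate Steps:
$n = 4$
$P{\left(d,y \right)} = 2 y$ ($P{\left(d,y \right)} = y + y = 2 y$)
$13 \left(\left(5 - 1\right) n + P{\left(-3,b \right)}\right) 5 = 13 \left(\left(5 - 1\right) 4 + 2 \left(-5\right)\right) 5 = 13 \left(4 \cdot 4 - 10\right) 5 = 13 \left(16 - 10\right) 5 = 13 \cdot 6 \cdot 5 = 78 \cdot 5 = 390$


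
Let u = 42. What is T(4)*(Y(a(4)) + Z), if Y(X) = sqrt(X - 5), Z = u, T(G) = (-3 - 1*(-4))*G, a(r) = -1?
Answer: 168 + 4*I*sqrt(6) ≈ 168.0 + 9.798*I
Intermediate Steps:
T(G) = G (T(G) = (-3 + 4)*G = 1*G = G)
Z = 42
Y(X) = sqrt(-5 + X)
T(4)*(Y(a(4)) + Z) = 4*(sqrt(-5 - 1) + 42) = 4*(sqrt(-6) + 42) = 4*(I*sqrt(6) + 42) = 4*(42 + I*sqrt(6)) = 168 + 4*I*sqrt(6)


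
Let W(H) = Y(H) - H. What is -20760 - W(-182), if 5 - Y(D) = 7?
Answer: -20940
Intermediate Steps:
Y(D) = -2 (Y(D) = 5 - 1*7 = 5 - 7 = -2)
W(H) = -2 - H
-20760 - W(-182) = -20760 - (-2 - 1*(-182)) = -20760 - (-2 + 182) = -20760 - 1*180 = -20760 - 180 = -20940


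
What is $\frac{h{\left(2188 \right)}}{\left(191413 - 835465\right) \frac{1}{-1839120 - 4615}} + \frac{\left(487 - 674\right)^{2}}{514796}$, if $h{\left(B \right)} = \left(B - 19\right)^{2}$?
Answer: $\frac{186055078258717127}{13814808058} \approx 1.3468 \cdot 10^{7}$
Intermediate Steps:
$h{\left(B \right)} = \left(-19 + B\right)^{2}$
$\frac{h{\left(2188 \right)}}{\left(191413 - 835465\right) \frac{1}{-1839120 - 4615}} + \frac{\left(487 - 674\right)^{2}}{514796} = \frac{\left(-19 + 2188\right)^{2}}{\left(191413 - 835465\right) \frac{1}{-1839120 - 4615}} + \frac{\left(487 - 674\right)^{2}}{514796} = \frac{2169^{2}}{\left(191413 - 835465\right) \frac{1}{-1843735}} + \left(-187\right)^{2} \cdot \frac{1}{514796} = \frac{4704561}{\left(191413 - 835465\right) \left(- \frac{1}{1843735}\right)} + 34969 \cdot \frac{1}{514796} = \frac{4704561}{\left(-644052\right) \left(- \frac{1}{1843735}\right)} + \frac{34969}{514796} = \frac{4704561}{\frac{644052}{1843735}} + \frac{34969}{514796} = 4704561 \cdot \frac{1843735}{644052} + \frac{34969}{514796} = \frac{2891321258445}{214684} + \frac{34969}{514796} = \frac{186055078258717127}{13814808058}$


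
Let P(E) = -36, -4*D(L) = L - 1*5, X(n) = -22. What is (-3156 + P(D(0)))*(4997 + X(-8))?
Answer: -15880200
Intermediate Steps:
D(L) = 5/4 - L/4 (D(L) = -(L - 1*5)/4 = -(L - 5)/4 = -(-5 + L)/4 = 5/4 - L/4)
(-3156 + P(D(0)))*(4997 + X(-8)) = (-3156 - 36)*(4997 - 22) = -3192*4975 = -15880200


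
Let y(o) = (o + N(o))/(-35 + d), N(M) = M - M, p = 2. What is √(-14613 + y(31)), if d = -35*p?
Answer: 2*I*√40277895/105 ≈ 120.89*I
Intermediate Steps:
d = -70 (d = -35*2 = -70)
N(M) = 0
y(o) = -o/105 (y(o) = (o + 0)/(-35 - 70) = o/(-105) = o*(-1/105) = -o/105)
√(-14613 + y(31)) = √(-14613 - 1/105*31) = √(-14613 - 31/105) = √(-1534396/105) = 2*I*√40277895/105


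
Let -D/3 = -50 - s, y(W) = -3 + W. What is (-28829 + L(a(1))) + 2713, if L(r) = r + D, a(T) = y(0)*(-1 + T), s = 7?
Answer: -25945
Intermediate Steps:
D = 171 (D = -3*(-50 - 1*7) = -3*(-50 - 7) = -3*(-57) = 171)
a(T) = 3 - 3*T (a(T) = (-3 + 0)*(-1 + T) = -3*(-1 + T) = 3 - 3*T)
L(r) = 171 + r (L(r) = r + 171 = 171 + r)
(-28829 + L(a(1))) + 2713 = (-28829 + (171 + (3 - 3*1))) + 2713 = (-28829 + (171 + (3 - 3))) + 2713 = (-28829 + (171 + 0)) + 2713 = (-28829 + 171) + 2713 = -28658 + 2713 = -25945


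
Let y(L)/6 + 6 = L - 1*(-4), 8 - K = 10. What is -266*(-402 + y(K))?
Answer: 113316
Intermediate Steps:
K = -2 (K = 8 - 1*10 = 8 - 10 = -2)
y(L) = -12 + 6*L (y(L) = -36 + 6*(L - 1*(-4)) = -36 + 6*(L + 4) = -36 + 6*(4 + L) = -36 + (24 + 6*L) = -12 + 6*L)
-266*(-402 + y(K)) = -266*(-402 + (-12 + 6*(-2))) = -266*(-402 + (-12 - 12)) = -266*(-402 - 24) = -266*(-426) = 113316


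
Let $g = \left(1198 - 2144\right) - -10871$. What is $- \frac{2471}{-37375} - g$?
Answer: $- \frac{370944404}{37375} \approx -9924.9$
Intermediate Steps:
$g = 9925$ ($g = \left(1198 - 2144\right) + 10871 = -946 + 10871 = 9925$)
$- \frac{2471}{-37375} - g = - \frac{2471}{-37375} - 9925 = \left(-2471\right) \left(- \frac{1}{37375}\right) - 9925 = \frac{2471}{37375} - 9925 = - \frac{370944404}{37375}$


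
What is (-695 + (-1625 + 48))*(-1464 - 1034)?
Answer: 5675456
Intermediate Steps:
(-695 + (-1625 + 48))*(-1464 - 1034) = (-695 - 1577)*(-2498) = -2272*(-2498) = 5675456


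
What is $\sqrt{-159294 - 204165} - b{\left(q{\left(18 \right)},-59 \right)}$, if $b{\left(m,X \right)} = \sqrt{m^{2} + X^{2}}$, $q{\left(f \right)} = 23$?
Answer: $- \sqrt{4010} + i \sqrt{363459} \approx -63.325 + 602.88 i$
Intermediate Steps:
$b{\left(m,X \right)} = \sqrt{X^{2} + m^{2}}$
$\sqrt{-159294 - 204165} - b{\left(q{\left(18 \right)},-59 \right)} = \sqrt{-159294 - 204165} - \sqrt{\left(-59\right)^{2} + 23^{2}} = \sqrt{-363459} - \sqrt{3481 + 529} = i \sqrt{363459} - \sqrt{4010} = - \sqrt{4010} + i \sqrt{363459}$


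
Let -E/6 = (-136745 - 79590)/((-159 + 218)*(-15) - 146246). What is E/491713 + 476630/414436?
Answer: 1567356521443615/1362858194141714 ≈ 1.1501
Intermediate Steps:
E = -1298010/147131 (E = -6*(-136745 - 79590)/((-159 + 218)*(-15) - 146246) = -(-1298010)/(59*(-15) - 146246) = -(-1298010)/(-885 - 146246) = -(-1298010)/(-147131) = -(-1298010)*(-1)/147131 = -6*216335/147131 = -1298010/147131 ≈ -8.8221)
E/491713 + 476630/414436 = -1298010/147131/491713 + 476630/414436 = -1298010/147131*1/491713 + 476630*(1/414436) = -1298010/72346225403 + 21665/18838 = 1567356521443615/1362858194141714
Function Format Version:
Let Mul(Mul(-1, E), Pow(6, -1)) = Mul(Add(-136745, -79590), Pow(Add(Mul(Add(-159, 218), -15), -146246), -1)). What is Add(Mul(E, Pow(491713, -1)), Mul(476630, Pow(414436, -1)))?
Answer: Rational(1567356521443615, 1362858194141714) ≈ 1.1501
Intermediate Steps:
E = Rational(-1298010, 147131) (E = Mul(-6, Mul(Add(-136745, -79590), Pow(Add(Mul(Add(-159, 218), -15), -146246), -1))) = Mul(-6, Mul(-216335, Pow(Add(Mul(59, -15), -146246), -1))) = Mul(-6, Mul(-216335, Pow(Add(-885, -146246), -1))) = Mul(-6, Mul(-216335, Pow(-147131, -1))) = Mul(-6, Mul(-216335, Rational(-1, 147131))) = Mul(-6, Rational(216335, 147131)) = Rational(-1298010, 147131) ≈ -8.8221)
Add(Mul(E, Pow(491713, -1)), Mul(476630, Pow(414436, -1))) = Add(Mul(Rational(-1298010, 147131), Pow(491713, -1)), Mul(476630, Pow(414436, -1))) = Add(Mul(Rational(-1298010, 147131), Rational(1, 491713)), Mul(476630, Rational(1, 414436))) = Add(Rational(-1298010, 72346225403), Rational(21665, 18838)) = Rational(1567356521443615, 1362858194141714)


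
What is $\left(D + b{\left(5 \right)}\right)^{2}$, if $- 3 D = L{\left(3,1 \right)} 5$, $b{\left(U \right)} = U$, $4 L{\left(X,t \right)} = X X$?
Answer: $\frac{25}{16} \approx 1.5625$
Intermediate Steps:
$L{\left(X,t \right)} = \frac{X^{2}}{4}$ ($L{\left(X,t \right)} = \frac{X X}{4} = \frac{X^{2}}{4}$)
$D = - \frac{15}{4}$ ($D = - \frac{\frac{3^{2}}{4} \cdot 5}{3} = - \frac{\frac{1}{4} \cdot 9 \cdot 5}{3} = - \frac{\frac{9}{4} \cdot 5}{3} = \left(- \frac{1}{3}\right) \frac{45}{4} = - \frac{15}{4} \approx -3.75$)
$\left(D + b{\left(5 \right)}\right)^{2} = \left(- \frac{15}{4} + 5\right)^{2} = \left(\frac{5}{4}\right)^{2} = \frac{25}{16}$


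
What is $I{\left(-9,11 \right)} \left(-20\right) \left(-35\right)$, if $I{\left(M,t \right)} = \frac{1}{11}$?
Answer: $\frac{700}{11} \approx 63.636$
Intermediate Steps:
$I{\left(M,t \right)} = \frac{1}{11}$
$I{\left(-9,11 \right)} \left(-20\right) \left(-35\right) = \frac{1}{11} \left(-20\right) \left(-35\right) = \left(- \frac{20}{11}\right) \left(-35\right) = \frac{700}{11}$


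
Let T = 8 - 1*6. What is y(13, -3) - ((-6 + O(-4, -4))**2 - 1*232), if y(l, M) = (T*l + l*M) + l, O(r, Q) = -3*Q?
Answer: 196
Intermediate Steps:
T = 2 (T = 8 - 6 = 2)
y(l, M) = 3*l + M*l (y(l, M) = (2*l + l*M) + l = (2*l + M*l) + l = 3*l + M*l)
y(13, -3) - ((-6 + O(-4, -4))**2 - 1*232) = 13*(3 - 3) - ((-6 - 3*(-4))**2 - 1*232) = 13*0 - ((-6 + 12)**2 - 232) = 0 - (6**2 - 232) = 0 - (36 - 232) = 0 - 1*(-196) = 0 + 196 = 196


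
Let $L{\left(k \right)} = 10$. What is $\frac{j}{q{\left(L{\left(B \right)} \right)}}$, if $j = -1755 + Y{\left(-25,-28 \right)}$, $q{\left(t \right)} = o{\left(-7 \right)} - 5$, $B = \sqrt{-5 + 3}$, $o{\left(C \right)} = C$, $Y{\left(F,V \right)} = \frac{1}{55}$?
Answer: $\frac{24131}{165} \approx 146.25$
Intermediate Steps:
$Y{\left(F,V \right)} = \frac{1}{55}$
$B = i \sqrt{2}$ ($B = \sqrt{-2} = i \sqrt{2} \approx 1.4142 i$)
$q{\left(t \right)} = -12$ ($q{\left(t \right)} = -7 - 5 = -12$)
$j = - \frac{96524}{55}$ ($j = -1755 + \frac{1}{55} = - \frac{96524}{55} \approx -1755.0$)
$\frac{j}{q{\left(L{\left(B \right)} \right)}} = - \frac{96524}{55 \left(-12\right)} = \left(- \frac{96524}{55}\right) \left(- \frac{1}{12}\right) = \frac{24131}{165}$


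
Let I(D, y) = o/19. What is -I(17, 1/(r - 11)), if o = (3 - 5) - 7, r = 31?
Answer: 9/19 ≈ 0.47368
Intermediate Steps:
o = -9 (o = -2 - 7 = -9)
I(D, y) = -9/19
-I(17, 1/(r - 11)) = -1*(-9/19) = 9/19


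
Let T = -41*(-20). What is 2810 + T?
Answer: 3630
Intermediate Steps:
T = 820
2810 + T = 2810 + 820 = 3630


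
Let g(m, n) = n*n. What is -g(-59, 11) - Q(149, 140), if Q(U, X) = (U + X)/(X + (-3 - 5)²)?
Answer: -1469/12 ≈ -122.42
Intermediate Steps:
g(m, n) = n²
Q(U, X) = (U + X)/(64 + X) (Q(U, X) = (U + X)/(X + (-8)²) = (U + X)/(X + 64) = (U + X)/(64 + X))
-g(-59, 11) - Q(149, 140) = -1*11² - (149 + 140)/(64 + 140) = -1*121 - 289/204 = -121 - 289/204 = -121 - 1*17/12 = -121 - 17/12 = -1469/12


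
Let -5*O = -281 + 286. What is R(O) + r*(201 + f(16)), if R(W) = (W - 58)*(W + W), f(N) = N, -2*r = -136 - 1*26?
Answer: 17695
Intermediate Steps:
r = 81 (r = -(-136 - 1*26)/2 = -(-136 - 26)/2 = -½*(-162) = 81)
O = -1 (O = -(-281 + 286)/5 = -⅕*5 = -1)
R(W) = 2*W*(-58 + W) (R(W) = (-58 + W)*(2*W) = 2*W*(-58 + W))
R(O) + r*(201 + f(16)) = 2*(-1)*(-58 - 1) + 81*(201 + 16) = 2*(-1)*(-59) + 81*217 = 118 + 17577 = 17695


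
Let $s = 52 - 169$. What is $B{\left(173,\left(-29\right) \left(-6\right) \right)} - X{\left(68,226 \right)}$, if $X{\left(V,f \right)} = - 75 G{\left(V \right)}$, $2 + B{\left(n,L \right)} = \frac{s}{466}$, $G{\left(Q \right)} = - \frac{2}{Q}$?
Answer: $- \frac{17654}{3961} \approx -4.457$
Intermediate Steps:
$s = -117$ ($s = 52 - 169 = -117$)
$B{\left(n,L \right)} = - \frac{1049}{466}$ ($B{\left(n,L \right)} = -2 - \frac{117}{466} = - \frac{1049}{466}$)
$X{\left(V,f \right)} = \frac{150}{V}$ ($X{\left(V,f \right)} = - 75 \left(- \frac{2}{V}\right) = \frac{150}{V}$)
$B{\left(173,\left(-29\right) \left(-6\right) \right)} - X{\left(68,226 \right)} = - \frac{1049}{466} - \frac{150}{68} = - \frac{1049}{466} - 150 \cdot \frac{1}{68} = - \frac{1049}{466} - \frac{75}{34} = - \frac{17654}{3961}$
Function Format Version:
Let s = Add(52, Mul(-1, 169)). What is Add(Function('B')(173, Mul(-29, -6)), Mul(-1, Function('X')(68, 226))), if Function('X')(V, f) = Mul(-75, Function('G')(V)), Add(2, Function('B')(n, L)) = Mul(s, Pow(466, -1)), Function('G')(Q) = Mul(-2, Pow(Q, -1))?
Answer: Rational(-17654, 3961) ≈ -4.4570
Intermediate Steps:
s = -117 (s = Add(52, -169) = -117)
Function('B')(n, L) = Rational(-1049, 466) (Function('B')(n, L) = Add(-2, Mul(-117, Pow(466, -1))) = Add(-2, Mul(-117, Rational(1, 466))) = Add(-2, Rational(-117, 466)) = Rational(-1049, 466))
Function('X')(V, f) = Mul(150, Pow(V, -1)) (Function('X')(V, f) = Mul(-75, Mul(-2, Pow(V, -1))) = Mul(150, Pow(V, -1)))
Add(Function('B')(173, Mul(-29, -6)), Mul(-1, Function('X')(68, 226))) = Add(Rational(-1049, 466), Mul(-1, Mul(150, Pow(68, -1)))) = Add(Rational(-1049, 466), Mul(-1, Mul(150, Rational(1, 68)))) = Add(Rational(-1049, 466), Mul(-1, Rational(75, 34))) = Add(Rational(-1049, 466), Rational(-75, 34)) = Rational(-17654, 3961)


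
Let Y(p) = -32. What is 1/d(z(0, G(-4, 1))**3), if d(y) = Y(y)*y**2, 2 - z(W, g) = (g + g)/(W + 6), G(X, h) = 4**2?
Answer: -729/32000000 ≈ -2.2781e-5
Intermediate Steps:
G(X, h) = 16
z(W, g) = 2 - 2*g/(6 + W) (z(W, g) = 2 - (g + g)/(W + 6) = 2 - 2*g/(6 + W))
d(y) = -32*y**2
1/d(z(0, G(-4, 1))**3) = 1/(-32*64*(6 + 0 - 1*16)**6/(6 + 0)**6) = 1/(-32*(6 + 0 - 16)**6/729) = 1/(-32*((2*(1/6)*(-10))**3)**2) = 1/(-32*((-10/3)**3)**2) = 1/(-32*(-1000/27)**2) = 1/(-32*1000000/729) = 1/(-32000000/729) = -729/32000000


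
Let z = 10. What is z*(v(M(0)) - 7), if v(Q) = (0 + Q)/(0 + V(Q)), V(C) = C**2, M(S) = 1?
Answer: -60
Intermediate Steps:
v(Q) = 1/Q (v(Q) = (0 + Q)/(0 + Q**2) = Q/(Q**2) = Q/Q**2 = 1/Q)
z*(v(M(0)) - 7) = 10*(1/1 - 7) = 10*(1 - 7) = 10*(-6) = -60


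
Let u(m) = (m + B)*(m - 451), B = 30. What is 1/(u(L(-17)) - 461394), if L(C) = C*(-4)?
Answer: -1/498928 ≈ -2.0043e-6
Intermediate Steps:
L(C) = -4*C
u(m) = (-451 + m)*(30 + m) (u(m) = (m + 30)*(m - 451) = (30 + m)*(-451 + m) = (-451 + m)*(30 + m))
1/(u(L(-17)) - 461394) = 1/((-13530 + (-4*(-17))**2 - (-1684)*(-17)) - 461394) = 1/((-13530 + 68**2 - 421*68) - 461394) = 1/((-13530 + 4624 - 28628) - 461394) = 1/(-37534 - 461394) = 1/(-498928) = -1/498928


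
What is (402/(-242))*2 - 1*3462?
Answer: -419304/121 ≈ -3465.3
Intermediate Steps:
(402/(-242))*2 - 1*3462 = (402*(-1/242))*2 - 3462 = -201/121*2 - 3462 = -402/121 - 3462 = -419304/121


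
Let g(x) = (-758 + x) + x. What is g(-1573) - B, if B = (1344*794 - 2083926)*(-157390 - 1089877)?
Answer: -1268208616834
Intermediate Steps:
g(x) = -758 + 2*x
B = 1268208612930 (B = (1067136 - 2083926)*(-1247267) = -1016790*(-1247267) = 1268208612930)
g(-1573) - B = (-758 + 2*(-1573)) - 1*1268208612930 = (-758 - 3146) - 1268208612930 = -3904 - 1268208612930 = -1268208616834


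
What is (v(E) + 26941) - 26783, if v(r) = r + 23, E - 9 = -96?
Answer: 94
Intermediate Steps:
E = -87 (E = 9 - 96 = -87)
v(r) = 23 + r
(v(E) + 26941) - 26783 = ((23 - 87) + 26941) - 26783 = (-64 + 26941) - 26783 = 26877 - 26783 = 94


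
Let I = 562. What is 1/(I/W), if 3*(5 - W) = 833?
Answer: -409/843 ≈ -0.48517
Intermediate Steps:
W = -818/3 (W = 5 - ⅓*833 = 5 - 833/3 = -818/3 ≈ -272.67)
1/(I/W) = 1/(562/(-818/3)) = 1/(562*(-3/818)) = 1/(-843/409) = -409/843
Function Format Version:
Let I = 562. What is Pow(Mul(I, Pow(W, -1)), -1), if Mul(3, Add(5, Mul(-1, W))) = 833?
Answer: Rational(-409, 843) ≈ -0.48517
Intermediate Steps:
W = Rational(-818, 3) (W = Add(5, Mul(Rational(-1, 3), 833)) = Add(5, Rational(-833, 3)) = Rational(-818, 3) ≈ -272.67)
Pow(Mul(I, Pow(W, -1)), -1) = Pow(Mul(562, Pow(Rational(-818, 3), -1)), -1) = Pow(Mul(562, Rational(-3, 818)), -1) = Pow(Rational(-843, 409), -1) = Rational(-409, 843)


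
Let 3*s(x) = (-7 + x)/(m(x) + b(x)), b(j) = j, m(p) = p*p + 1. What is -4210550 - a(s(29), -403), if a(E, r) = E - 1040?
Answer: -10999449652/2613 ≈ -4.2095e+6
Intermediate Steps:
m(p) = 1 + p² (m(p) = p² + 1 = 1 + p²)
s(x) = (-7 + x)/(3*(1 + x + x²)) (s(x) = ((-7 + x)/((1 + x²) + x))/3 = ((-7 + x)/(1 + x + x²))/3 = (-7 + x)/(3*(1 + x + x²)))
a(E, r) = -1040 + E
-4210550 - a(s(29), -403) = -4210550 - (-1040 + (-7 + 29)/(3*(1 + 29 + 29²))) = -4210550 - (-1040 + (⅓)*22/(1 + 29 + 841)) = -4210550 - (-1040 + (⅓)*22/871) = -4210550 - (-1040 + (⅓)*(1/871)*22) = -4210550 - (-1040 + 22/2613) = -4210550 - 1*(-2717498/2613) = -4210550 + 2717498/2613 = -10999449652/2613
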